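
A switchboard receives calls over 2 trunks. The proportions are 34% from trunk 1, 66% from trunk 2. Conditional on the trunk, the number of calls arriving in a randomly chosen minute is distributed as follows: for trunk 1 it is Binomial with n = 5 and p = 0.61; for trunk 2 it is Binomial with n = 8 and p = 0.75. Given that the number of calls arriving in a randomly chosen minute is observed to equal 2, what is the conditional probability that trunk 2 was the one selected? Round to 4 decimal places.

0.0327

Likelihoods P(X=2 | ·): 1: 0.220726; 2: 0.00384521.
Posterior ∝ prior × likelihood. Numerator for 2: 0.66·0.00384521 = 0.00253784.
Normalizing constant: 0.34·0.220726 + 0.66·0.00384521 = 0.0775847.
P(2 | observation) = 0.00253784 / 0.0775847 = 0.0327106.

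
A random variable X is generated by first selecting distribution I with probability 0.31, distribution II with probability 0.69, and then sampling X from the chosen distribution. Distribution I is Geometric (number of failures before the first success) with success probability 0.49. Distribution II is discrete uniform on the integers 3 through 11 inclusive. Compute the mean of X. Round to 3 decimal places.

Component means — I: 1.04082; II: 7.
E[X] = 0.31·1.04082 + 0.69·7 = 5.15265.

5.153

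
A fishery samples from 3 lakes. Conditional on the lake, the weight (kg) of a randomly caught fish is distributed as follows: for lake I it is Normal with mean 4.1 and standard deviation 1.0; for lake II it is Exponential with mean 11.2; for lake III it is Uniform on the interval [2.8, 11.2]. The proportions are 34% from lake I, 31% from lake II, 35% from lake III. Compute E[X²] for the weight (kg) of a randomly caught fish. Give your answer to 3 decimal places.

For each component E[X²] = Var + (mean)², giving I: 17.81; II: 250.88; III: 54.88.
Overall E[X²] = 0.34·17.81 + 0.31·250.88 + 0.35·54.88 = 103.036.

103.036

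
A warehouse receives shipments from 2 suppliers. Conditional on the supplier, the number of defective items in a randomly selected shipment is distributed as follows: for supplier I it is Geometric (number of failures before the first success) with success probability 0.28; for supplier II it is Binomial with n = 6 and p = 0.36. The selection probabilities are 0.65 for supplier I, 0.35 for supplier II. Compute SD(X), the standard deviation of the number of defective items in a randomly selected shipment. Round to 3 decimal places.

2.548

Per component, I: μ=2.57143, E[X²]=15.7959; II: μ=2.16, E[X²]=6.048.
E[X] = 0.65·2.57143 + 0.35·2.16 = 2.42743.
E[X²] = 0.65·15.7959 + 0.35·6.048 = 12.3841.
Var(X) = E[X²] − (E[X])² = 12.3841 − 5.89241 = 6.49174.
SD(X) = √6.49174 = 2.54789.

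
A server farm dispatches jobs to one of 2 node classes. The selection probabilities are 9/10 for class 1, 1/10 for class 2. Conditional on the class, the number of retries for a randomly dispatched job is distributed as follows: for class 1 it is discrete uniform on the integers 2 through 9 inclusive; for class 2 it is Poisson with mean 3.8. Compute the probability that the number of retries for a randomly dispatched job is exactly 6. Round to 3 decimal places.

0.122

Conditional on each class, P(X = 6): 1: 0.125; 2: 0.0935513.
By total probability, P(X = 6) = 0.9·0.125 + 0.1·0.0935513 = 0.121855.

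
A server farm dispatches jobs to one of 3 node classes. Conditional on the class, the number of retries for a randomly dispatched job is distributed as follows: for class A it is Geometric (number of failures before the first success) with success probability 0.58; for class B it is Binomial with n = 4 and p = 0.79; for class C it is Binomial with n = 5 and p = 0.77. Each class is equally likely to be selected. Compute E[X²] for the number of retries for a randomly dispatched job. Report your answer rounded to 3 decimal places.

For each component E[X²] = Var + (mean)², giving A: 1.77289; B: 10.6492; C: 15.708.
Overall E[X²] = 0.333333·1.77289 + 0.333333·10.6492 + 0.333333·15.708 = 9.3767.

9.377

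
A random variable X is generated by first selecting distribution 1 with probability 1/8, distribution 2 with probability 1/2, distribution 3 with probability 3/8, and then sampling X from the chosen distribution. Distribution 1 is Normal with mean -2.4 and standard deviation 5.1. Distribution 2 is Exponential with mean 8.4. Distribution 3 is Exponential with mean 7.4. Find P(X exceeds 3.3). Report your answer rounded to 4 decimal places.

Conditional on each component, P(X > 3.3): 1: 0.131859; 2: 0.675125; 3: 0.640218.
By total probability, P(X > 3.3) = 0.125·0.131859 + 0.5·0.675125 + 0.375·0.640218 = 0.594127.

0.5941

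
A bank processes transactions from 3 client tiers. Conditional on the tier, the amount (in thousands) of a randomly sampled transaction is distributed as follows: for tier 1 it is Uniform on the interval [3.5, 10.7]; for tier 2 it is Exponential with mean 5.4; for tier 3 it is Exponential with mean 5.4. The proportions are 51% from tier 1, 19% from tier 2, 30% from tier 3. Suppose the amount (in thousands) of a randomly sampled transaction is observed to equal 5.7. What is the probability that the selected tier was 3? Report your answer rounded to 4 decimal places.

Likelihoods f(5.7 | ·): 1: 0.138889; 2: 0.0644443; 3: 0.0644443.
Posterior ∝ prior × likelihood. Numerator for 3: 0.3·0.0644443 = 0.0193333.
Normalizing constant: 0.51·0.138889 + 0.19·0.0644443 + 0.3·0.0644443 = 0.102411.
P(3 | observation) = 0.0193333 / 0.102411 = 0.188781.

0.1888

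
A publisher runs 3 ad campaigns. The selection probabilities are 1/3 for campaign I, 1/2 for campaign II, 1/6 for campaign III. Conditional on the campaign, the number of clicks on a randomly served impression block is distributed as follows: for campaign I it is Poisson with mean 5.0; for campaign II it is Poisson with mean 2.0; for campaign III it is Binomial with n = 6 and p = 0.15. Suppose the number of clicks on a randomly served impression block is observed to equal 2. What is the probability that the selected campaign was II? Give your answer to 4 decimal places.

Likelihoods P(X=2 | ·): I: 0.0842243; II: 0.270671; III: 0.176177.
Posterior ∝ prior × likelihood. Numerator for II: 0.5·0.270671 = 0.135335.
Normalizing constant: 0.333333·0.0842243 + 0.5·0.270671 + 0.166667·0.176177 = 0.192773.
P(II | observation) = 0.135335 / 0.192773 = 0.702045.

0.7020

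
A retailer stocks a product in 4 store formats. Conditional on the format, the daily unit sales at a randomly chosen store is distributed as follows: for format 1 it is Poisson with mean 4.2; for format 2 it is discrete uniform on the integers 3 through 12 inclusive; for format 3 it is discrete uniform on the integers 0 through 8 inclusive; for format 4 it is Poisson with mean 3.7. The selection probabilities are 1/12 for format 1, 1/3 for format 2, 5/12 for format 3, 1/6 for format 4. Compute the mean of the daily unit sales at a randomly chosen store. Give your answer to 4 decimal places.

5.1333

Component means — 1: 4.2; 2: 7.5; 3: 4; 4: 3.7.
E[X] = 0.0833333·4.2 + 0.333333·7.5 + 0.416667·4 + 0.166667·3.7 = 5.13333.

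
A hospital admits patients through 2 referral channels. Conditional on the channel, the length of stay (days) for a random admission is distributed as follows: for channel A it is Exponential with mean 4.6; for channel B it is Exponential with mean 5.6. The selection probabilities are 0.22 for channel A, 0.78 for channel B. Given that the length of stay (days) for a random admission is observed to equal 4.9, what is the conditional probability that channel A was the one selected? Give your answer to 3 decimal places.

0.221

Likelihoods f(4.9 | ·): A: 0.0749245; B: 0.0744396.
Posterior ∝ prior × likelihood. Numerator for A: 0.22·0.0749245 = 0.0164834.
Normalizing constant: 0.22·0.0749245 + 0.78·0.0744396 = 0.0745463.
P(A | observation) = 0.0164834 / 0.0745463 = 0.221116.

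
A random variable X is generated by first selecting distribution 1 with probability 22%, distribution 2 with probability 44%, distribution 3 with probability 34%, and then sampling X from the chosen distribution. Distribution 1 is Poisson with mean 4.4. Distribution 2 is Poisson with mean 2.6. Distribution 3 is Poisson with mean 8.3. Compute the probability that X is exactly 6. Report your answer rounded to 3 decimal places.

0.080

Conditional on each component, P(X = 6): 1: 0.123734; 2: 0.0318671; 3: 0.112847.
By total probability, P(X = 6) = 0.22·0.123734 + 0.44·0.0318671 + 0.34·0.112847 = 0.0796111.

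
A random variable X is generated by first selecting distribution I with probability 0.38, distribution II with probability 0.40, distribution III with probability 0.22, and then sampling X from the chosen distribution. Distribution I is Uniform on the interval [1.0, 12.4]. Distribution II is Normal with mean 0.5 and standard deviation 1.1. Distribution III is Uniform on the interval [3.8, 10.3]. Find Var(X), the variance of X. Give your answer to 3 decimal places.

15.003

Per component, I: μ=6.7, E[X²]=55.72; II: μ=0.5, E[X²]=1.46; III: μ=7.05, E[X²]=53.2233.
E[X] = 0.38·6.7 + 0.4·0.5 + 0.22·7.05 = 4.297.
E[X²] = 0.38·55.72 + 0.4·1.46 + 0.22·53.2233 = 33.4667.
Var(X) = E[X²] − (E[X])² = 33.4667 − 18.4642 = 15.0025.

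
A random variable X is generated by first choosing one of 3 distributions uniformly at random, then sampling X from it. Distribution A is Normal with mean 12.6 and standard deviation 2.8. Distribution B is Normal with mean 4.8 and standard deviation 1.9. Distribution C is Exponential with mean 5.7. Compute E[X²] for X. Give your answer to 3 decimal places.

86.077

For each component E[X²] = Var + (mean)², giving A: 166.6; B: 26.65; C: 64.98.
Overall E[X²] = 0.333333·166.6 + 0.333333·26.65 + 0.333333·64.98 = 86.0767.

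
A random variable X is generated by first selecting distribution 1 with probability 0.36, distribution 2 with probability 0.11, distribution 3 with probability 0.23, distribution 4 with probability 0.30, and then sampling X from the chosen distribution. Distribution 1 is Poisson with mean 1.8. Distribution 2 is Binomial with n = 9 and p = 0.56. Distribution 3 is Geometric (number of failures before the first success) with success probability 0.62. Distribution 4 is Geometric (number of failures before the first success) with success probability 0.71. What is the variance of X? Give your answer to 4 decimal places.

3.2400

Per component, 1: μ=1.8, E[X²]=5.04; 2: μ=5.04, E[X²]=27.6192; 3: μ=0.612903, E[X²]=1.3642; 4: μ=0.408451, E[X²]=0.742115.
E[X] = 0.36·1.8 + 0.11·5.04 + 0.23·0.612903 + 0.3·0.408451 = 1.4659.
E[X²] = 0.36·5.04 + 0.11·27.6192 + 0.23·1.3642 + 0.3·0.742115 = 5.38891.
Var(X) = E[X²] − (E[X])² = 5.38891 − 2.14887 = 3.24004.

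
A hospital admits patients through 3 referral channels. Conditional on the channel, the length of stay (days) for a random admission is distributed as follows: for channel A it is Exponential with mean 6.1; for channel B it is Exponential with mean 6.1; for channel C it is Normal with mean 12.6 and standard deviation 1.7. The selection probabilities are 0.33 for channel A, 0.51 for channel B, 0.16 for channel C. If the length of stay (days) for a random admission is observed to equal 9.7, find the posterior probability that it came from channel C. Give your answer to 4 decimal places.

0.2379

Likelihoods f(9.7 | ·): A: 0.0334249; B: 0.0334249; C: 0.0547716.
Posterior ∝ prior × likelihood. Numerator for C: 0.16·0.0547716 = 0.00876345.
Normalizing constant: 0.33·0.0334249 + 0.51·0.0334249 + 0.16·0.0547716 = 0.0368404.
P(C | observation) = 0.00876345 / 0.0368404 = 0.237876.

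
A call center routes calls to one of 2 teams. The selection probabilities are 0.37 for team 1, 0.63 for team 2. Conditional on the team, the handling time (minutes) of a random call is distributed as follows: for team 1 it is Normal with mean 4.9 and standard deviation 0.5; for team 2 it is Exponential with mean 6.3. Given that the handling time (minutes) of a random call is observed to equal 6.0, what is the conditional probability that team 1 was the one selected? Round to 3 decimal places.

0.405

Likelihoods f(6.0 | ·): 1: 0.0709492; 2: 0.0612415.
Posterior ∝ prior × likelihood. Numerator for 1: 0.37·0.0709492 = 0.0262512.
Normalizing constant: 0.37·0.0709492 + 0.63·0.0612415 = 0.0648333.
P(1 | observation) = 0.0262512 / 0.0648333 = 0.404903.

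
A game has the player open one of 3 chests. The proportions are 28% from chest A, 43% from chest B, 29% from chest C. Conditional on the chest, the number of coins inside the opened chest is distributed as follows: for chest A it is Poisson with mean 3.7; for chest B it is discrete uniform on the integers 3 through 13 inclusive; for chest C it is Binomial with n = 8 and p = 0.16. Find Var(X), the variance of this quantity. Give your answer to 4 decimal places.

13.9808

Per component, A: μ=3.7, E[X²]=17.39; B: μ=8, E[X²]=74; C: μ=1.28, E[X²]=2.7136.
E[X] = 0.28·3.7 + 0.43·8 + 0.29·1.28 = 4.8472.
E[X²] = 0.28·17.39 + 0.43·74 + 0.29·2.7136 = 37.4761.
Var(X) = E[X²] − (E[X])² = 37.4761 − 23.4953 = 13.9808.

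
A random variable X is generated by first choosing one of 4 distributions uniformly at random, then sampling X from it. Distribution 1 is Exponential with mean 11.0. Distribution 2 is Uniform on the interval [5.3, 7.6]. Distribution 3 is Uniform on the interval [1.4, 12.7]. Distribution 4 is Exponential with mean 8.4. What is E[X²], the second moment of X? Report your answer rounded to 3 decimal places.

121.377

For each component E[X²] = Var + (mean)², giving 1: 242; 2: 42.0433; 3: 60.3433; 4: 141.12.
Overall E[X²] = 0.25·242 + 0.25·42.0433 + 0.25·60.3433 + 0.25·141.12 = 121.377.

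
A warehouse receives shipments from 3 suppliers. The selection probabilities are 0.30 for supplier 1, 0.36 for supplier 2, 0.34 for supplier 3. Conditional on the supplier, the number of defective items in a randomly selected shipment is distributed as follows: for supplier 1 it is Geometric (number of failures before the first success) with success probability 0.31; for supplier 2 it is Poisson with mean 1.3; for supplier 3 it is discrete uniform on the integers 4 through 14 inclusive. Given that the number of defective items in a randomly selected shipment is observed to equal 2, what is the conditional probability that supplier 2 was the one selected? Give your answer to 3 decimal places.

0.652

Likelihoods P(X=2 | ·): 1: 0.147591; 2: 0.230289; 3: 0.
Posterior ∝ prior × likelihood. Numerator for 2: 0.36·0.230289 = 0.0829042.
Normalizing constant: 0.3·0.147591 + 0.36·0.230289 + 0.34·0 = 0.127181.
P(2 | observation) = 0.0829042 / 0.127181 = 0.651857.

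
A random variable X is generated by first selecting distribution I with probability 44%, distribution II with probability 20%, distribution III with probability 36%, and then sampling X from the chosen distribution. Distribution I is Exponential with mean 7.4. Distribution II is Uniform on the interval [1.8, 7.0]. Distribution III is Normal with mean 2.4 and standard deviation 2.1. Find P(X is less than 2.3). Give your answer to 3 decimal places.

Conditional on each component, P(X < 2.3): I: 0.267147; II: 0.0961538; III: 0.48101.
By total probability, P(X < 2.3) = 0.44·0.267147 + 0.2·0.0961538 + 0.36·0.48101 = 0.309939.

0.310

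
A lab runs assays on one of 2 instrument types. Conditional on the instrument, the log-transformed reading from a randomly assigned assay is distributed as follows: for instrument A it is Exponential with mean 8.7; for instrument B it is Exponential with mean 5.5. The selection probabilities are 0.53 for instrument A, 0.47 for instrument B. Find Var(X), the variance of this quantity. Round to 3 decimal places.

56.884

Per component, A: μ=8.7, E[X²]=151.38; B: μ=5.5, E[X²]=60.5.
E[X] = 0.53·8.7 + 0.47·5.5 = 7.196.
E[X²] = 0.53·151.38 + 0.47·60.5 = 108.666.
Var(X) = E[X²] − (E[X])² = 108.666 − 51.7824 = 56.884.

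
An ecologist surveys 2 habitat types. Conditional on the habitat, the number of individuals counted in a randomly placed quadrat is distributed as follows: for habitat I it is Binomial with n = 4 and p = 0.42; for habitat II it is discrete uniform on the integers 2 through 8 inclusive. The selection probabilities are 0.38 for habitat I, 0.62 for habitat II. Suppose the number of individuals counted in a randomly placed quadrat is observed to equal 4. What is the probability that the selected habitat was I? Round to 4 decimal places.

Likelihoods P(X=4 | ·): I: 0.031117; II: 0.142857.
Posterior ∝ prior × likelihood. Numerator for I: 0.38·0.031117 = 0.0118244.
Normalizing constant: 0.38·0.031117 + 0.62·0.142857 = 0.100396.
P(I | observation) = 0.0118244 / 0.100396 = 0.117778.

0.1178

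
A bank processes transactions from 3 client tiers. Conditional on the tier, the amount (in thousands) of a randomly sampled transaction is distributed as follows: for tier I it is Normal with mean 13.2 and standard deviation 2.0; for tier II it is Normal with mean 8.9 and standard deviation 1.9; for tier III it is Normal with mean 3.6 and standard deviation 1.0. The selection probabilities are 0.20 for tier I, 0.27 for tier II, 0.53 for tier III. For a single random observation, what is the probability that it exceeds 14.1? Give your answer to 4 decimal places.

Conditional on each tier, P(X > 14.1): I: 0.326355; II: 0.0031016; III: 0.
By total probability, P(X > 14.1) = 0.2·0.326355 + 0.27·0.0031016 + 0.53·0 = 0.0661085.

0.0661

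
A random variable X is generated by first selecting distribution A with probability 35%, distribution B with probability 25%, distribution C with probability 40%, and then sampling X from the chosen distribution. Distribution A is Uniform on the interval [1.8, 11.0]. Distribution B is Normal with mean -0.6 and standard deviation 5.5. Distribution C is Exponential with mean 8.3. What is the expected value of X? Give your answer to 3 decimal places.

Component means — A: 6.4; B: -0.6; C: 8.3.
E[X] = 0.35·6.4 + 0.25·-0.6 + 0.4·8.3 = 5.41.

5.410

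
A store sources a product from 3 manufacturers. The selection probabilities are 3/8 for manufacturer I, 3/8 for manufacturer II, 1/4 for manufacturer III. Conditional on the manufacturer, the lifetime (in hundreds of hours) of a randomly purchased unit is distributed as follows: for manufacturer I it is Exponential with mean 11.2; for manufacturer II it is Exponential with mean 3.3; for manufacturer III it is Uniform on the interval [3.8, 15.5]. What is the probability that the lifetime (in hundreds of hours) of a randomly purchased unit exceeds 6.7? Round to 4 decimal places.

0.4434

Conditional on each manufacturer, P(X > 6.7): I: 0.549793; II: 0.131296; III: 0.752137.
By total probability, P(X > 6.7) = 0.375·0.549793 + 0.375·0.131296 + 0.25·0.752137 = 0.443442.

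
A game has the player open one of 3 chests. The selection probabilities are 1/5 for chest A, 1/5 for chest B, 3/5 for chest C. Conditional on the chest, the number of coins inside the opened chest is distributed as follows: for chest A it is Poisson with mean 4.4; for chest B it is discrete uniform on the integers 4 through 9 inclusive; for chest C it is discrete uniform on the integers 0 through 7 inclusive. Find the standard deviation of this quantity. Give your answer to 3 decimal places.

Per component, A: μ=4.4, E[X²]=23.76; B: μ=6.5, E[X²]=45.1667; C: μ=3.5, E[X²]=17.5.
E[X] = 0.2·4.4 + 0.2·6.5 + 0.6·3.5 = 4.28.
E[X²] = 0.2·23.76 + 0.2·45.1667 + 0.6·17.5 = 24.2853.
Var(X) = E[X²] − (E[X])² = 24.2853 − 18.3184 = 5.96693.
SD(X) = √5.96693 = 2.44273.

2.443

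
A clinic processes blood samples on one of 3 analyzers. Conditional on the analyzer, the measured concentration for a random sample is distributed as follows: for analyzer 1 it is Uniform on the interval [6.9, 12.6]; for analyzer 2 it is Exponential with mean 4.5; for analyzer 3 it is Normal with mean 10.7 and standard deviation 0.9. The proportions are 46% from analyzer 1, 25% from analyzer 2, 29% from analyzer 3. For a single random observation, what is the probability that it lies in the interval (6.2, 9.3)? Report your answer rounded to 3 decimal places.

Conditional on each analyzer, P(6.2 < X < 9.3): 1: 0.421053; 2: 0.125531; 3: 0.0599066.
By total probability, P(6.2 < X < 9.3) = 0.46·0.421053 + 0.25·0.125531 + 0.29·0.0599066 = 0.24244.

0.242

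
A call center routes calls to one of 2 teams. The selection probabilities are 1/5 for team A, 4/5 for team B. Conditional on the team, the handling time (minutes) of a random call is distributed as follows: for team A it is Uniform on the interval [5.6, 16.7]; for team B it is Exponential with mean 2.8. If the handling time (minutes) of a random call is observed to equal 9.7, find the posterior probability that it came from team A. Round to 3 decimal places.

Likelihoods f(9.7 | ·): A: 0.0900901; B: 0.0111769.
Posterior ∝ prior × likelihood. Numerator for A: 0.2·0.0900901 = 0.018018.
Normalizing constant: 0.2·0.0900901 + 0.8·0.0111769 = 0.0269595.
P(A | observation) = 0.018018 / 0.0269595 = 0.668335.

0.668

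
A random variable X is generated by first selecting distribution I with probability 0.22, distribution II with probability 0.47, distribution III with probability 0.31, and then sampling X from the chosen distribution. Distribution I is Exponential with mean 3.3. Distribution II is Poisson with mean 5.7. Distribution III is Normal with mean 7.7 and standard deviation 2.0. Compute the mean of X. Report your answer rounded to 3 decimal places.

5.792

Component means — I: 3.3; II: 5.7; III: 7.7.
E[X] = 0.22·3.3 + 0.47·5.7 + 0.31·7.7 = 5.792.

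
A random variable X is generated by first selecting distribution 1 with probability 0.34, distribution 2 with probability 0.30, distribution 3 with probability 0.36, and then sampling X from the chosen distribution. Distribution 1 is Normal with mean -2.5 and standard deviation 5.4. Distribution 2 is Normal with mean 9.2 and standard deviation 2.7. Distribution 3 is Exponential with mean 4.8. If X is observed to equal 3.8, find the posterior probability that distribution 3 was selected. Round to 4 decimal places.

Likelihoods f(3.8 | ·): 1: 0.0374072; 2: 0.0199967; 3: 0.0943935.
Posterior ∝ prior × likelihood. Numerator for 3: 0.36·0.0943935 = 0.0339817.
Normalizing constant: 0.34·0.0374072 + 0.3·0.0199967 + 0.36·0.0943935 = 0.0526991.
P(3 | observation) = 0.0339817 / 0.0526991 = 0.644825.

0.6448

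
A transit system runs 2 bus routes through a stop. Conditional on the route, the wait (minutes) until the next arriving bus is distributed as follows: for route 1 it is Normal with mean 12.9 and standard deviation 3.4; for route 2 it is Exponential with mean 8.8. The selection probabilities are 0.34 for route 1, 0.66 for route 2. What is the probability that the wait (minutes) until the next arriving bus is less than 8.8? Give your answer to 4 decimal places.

0.4559

Conditional on each route, P(X < 8.8): 1: 0.113931; 2: 0.632121.
By total probability, P(X < 8.8) = 0.34·0.113931 + 0.66·0.632121 = 0.455936.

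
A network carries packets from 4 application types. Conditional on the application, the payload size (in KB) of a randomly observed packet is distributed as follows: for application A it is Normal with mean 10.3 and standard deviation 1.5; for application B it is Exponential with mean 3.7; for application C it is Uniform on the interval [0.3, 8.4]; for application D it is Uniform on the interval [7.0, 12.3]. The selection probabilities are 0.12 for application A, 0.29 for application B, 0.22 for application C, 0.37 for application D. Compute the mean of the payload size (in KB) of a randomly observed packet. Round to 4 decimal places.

6.8365

Component means — A: 10.3; B: 3.7; C: 4.35; D: 9.65.
E[X] = 0.12·10.3 + 0.29·3.7 + 0.22·4.35 + 0.37·9.65 = 6.8365.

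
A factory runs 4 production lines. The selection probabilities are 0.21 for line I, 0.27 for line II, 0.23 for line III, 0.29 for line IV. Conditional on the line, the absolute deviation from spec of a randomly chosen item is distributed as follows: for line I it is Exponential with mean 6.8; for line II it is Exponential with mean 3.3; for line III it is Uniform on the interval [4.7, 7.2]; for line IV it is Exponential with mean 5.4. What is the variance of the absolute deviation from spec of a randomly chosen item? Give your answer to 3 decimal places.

22.877

Per component, I: μ=6.8, E[X²]=92.48; II: μ=3.3, E[X²]=21.78; III: μ=5.95, E[X²]=35.9233; IV: μ=5.4, E[X²]=58.32.
E[X] = 0.21·6.8 + 0.27·3.3 + 0.23·5.95 + 0.29·5.4 = 5.2535.
E[X²] = 0.21·92.48 + 0.27·21.78 + 0.23·35.9233 + 0.29·58.32 = 50.4766.
Var(X) = E[X²] − (E[X])² = 50.4766 − 27.5993 = 22.8773.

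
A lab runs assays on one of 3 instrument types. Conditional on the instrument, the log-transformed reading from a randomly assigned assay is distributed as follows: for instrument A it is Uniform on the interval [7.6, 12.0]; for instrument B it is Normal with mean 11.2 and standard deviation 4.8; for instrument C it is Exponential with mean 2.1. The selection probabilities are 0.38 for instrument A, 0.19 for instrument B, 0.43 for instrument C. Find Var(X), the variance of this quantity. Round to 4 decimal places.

23.4820

Per component, A: μ=9.8, E[X²]=97.6533; B: μ=11.2, E[X²]=148.48; C: μ=2.1, E[X²]=8.82.
E[X] = 0.38·9.8 + 0.19·11.2 + 0.43·2.1 = 6.755.
E[X²] = 0.38·97.6533 + 0.19·148.48 + 0.43·8.82 = 69.1121.
Var(X) = E[X²] − (E[X])² = 69.1121 − 45.63 = 23.482.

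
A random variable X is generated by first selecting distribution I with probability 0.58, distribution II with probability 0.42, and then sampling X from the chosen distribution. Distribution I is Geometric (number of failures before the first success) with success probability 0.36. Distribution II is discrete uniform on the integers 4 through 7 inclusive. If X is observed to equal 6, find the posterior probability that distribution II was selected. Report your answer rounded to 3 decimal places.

0.880

Likelihoods P(X=6 | ·): I: 0.024739; II: 0.25.
Posterior ∝ prior × likelihood. Numerator for II: 0.42·0.25 = 0.105.
Normalizing constant: 0.58·0.024739 + 0.42·0.25 = 0.119349.
P(II | observation) = 0.105 / 0.119349 = 0.879776.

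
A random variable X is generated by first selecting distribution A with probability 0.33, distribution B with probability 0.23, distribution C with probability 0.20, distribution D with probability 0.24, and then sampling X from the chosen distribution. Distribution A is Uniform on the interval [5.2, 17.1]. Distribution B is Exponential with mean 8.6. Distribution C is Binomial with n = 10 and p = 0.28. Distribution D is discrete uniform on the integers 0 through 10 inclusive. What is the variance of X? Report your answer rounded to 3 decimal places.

Per component, A: μ=11.15, E[X²]=136.123; B: μ=8.6, E[X²]=147.92; C: μ=2.8, E[X²]=9.856; D: μ=5, E[X²]=35.
E[X] = 0.33·11.15 + 0.23·8.6 + 0.2·2.8 + 0.24·5 = 7.4175.
E[X²] = 0.33·136.123 + 0.23·147.92 + 0.2·9.856 + 0.24·35 = 89.3135.
Var(X) = E[X²] − (E[X])² = 89.3135 − 55.0193 = 34.2942.

34.294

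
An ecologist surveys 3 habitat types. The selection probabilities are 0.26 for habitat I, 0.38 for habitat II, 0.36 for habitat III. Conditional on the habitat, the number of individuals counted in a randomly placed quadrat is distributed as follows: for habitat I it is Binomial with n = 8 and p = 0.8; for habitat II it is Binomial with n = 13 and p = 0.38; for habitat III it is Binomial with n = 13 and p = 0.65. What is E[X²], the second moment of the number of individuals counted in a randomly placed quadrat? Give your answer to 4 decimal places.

For each component E[X²] = Var + (mean)², giving I: 42.24; II: 27.4664; III: 74.36.
Overall E[X²] = 0.26·42.24 + 0.38·27.4664 + 0.36·74.36 = 48.1892.

48.1892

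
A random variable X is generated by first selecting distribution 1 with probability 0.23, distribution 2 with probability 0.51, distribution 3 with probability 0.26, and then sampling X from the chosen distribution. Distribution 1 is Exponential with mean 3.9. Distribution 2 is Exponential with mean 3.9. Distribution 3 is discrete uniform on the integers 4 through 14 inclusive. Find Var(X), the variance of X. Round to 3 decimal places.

Per component, 1: μ=3.9, E[X²]=30.42; 2: μ=3.9, E[X²]=30.42; 3: μ=9, E[X²]=91.
E[X] = 0.23·3.9 + 0.51·3.9 + 0.26·9 = 5.226.
E[X²] = 0.23·30.42 + 0.51·30.42 + 0.26·91 = 46.1708.
Var(X) = E[X²] − (E[X])² = 46.1708 − 27.3111 = 18.8597.

18.860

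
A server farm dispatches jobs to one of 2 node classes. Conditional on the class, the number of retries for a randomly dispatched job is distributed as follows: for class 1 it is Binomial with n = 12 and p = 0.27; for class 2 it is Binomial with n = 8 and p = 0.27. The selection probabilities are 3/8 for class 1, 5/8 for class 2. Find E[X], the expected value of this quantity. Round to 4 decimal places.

2.5650

Component means — 1: 3.24; 2: 2.16.
E[X] = 0.375·3.24 + 0.625·2.16 = 2.565.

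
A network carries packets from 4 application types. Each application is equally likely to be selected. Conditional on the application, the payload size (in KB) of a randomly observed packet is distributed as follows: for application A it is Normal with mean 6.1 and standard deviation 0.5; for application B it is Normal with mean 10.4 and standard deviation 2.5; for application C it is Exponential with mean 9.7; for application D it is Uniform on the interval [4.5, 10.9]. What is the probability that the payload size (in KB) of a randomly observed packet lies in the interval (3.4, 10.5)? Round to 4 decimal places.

Conditional on each application, P(3.4 < X < 10.5): A: 1; B: 0.513398; C: 0.365569; D: 0.9375.
By total probability, P(3.4 < X < 10.5) = 0.25·1 + 0.25·0.513398 + 0.25·0.365569 + 0.25·0.9375 = 0.704117.

0.7041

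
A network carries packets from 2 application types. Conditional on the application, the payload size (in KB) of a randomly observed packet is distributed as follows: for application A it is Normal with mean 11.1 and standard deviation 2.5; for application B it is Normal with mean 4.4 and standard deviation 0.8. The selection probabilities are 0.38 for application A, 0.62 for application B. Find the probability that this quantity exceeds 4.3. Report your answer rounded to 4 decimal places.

Conditional on each application, P(X > 4.3): A: 0.996736; B: 0.549738.
By total probability, P(X > 4.3) = 0.38·0.996736 + 0.62·0.549738 = 0.719597.

0.7196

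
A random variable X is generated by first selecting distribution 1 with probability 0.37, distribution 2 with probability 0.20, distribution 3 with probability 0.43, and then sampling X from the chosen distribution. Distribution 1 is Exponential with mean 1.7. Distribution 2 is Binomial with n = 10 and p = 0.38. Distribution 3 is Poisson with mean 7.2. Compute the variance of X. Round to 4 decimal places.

10.7698

Per component, 1: μ=1.7, E[X²]=5.78; 2: μ=3.8, E[X²]=16.796; 3: μ=7.2, E[X²]=59.04.
E[X] = 0.37·1.7 + 0.2·3.8 + 0.43·7.2 = 4.485.
E[X²] = 0.37·5.78 + 0.2·16.796 + 0.43·59.04 = 30.885.
Var(X) = E[X²] − (E[X])² = 30.885 − 20.1152 = 10.7698.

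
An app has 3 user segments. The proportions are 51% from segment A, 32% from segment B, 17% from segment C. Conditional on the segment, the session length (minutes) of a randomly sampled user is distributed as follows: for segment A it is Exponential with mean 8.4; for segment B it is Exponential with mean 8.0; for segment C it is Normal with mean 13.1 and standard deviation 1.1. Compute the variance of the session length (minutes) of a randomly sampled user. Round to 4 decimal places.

Per component, A: μ=8.4, E[X²]=141.12; B: μ=8, E[X²]=128; C: μ=13.1, E[X²]=172.82.
E[X] = 0.51·8.4 + 0.32·8 + 0.17·13.1 = 9.071.
E[X²] = 0.51·141.12 + 0.32·128 + 0.17·172.82 = 142.311.
Var(X) = E[X²] − (E[X])² = 142.311 − 82.283 = 60.0276.

60.0276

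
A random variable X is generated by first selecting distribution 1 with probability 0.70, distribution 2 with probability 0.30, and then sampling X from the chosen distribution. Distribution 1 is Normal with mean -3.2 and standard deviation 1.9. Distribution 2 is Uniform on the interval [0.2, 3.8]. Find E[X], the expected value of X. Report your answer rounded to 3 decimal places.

-1.640

Component means — 1: -3.2; 2: 2.
E[X] = 0.7·-3.2 + 0.3·2 = -1.64.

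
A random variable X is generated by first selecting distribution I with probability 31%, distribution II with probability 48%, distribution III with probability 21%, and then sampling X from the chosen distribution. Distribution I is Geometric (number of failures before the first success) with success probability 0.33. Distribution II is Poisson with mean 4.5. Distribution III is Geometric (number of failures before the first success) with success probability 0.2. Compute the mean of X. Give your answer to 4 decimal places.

Component means — I: 2.0303; II: 4.5; III: 4.
E[X] = 0.31·2.0303 + 0.48·4.5 + 0.21·4 = 3.62939.

3.6294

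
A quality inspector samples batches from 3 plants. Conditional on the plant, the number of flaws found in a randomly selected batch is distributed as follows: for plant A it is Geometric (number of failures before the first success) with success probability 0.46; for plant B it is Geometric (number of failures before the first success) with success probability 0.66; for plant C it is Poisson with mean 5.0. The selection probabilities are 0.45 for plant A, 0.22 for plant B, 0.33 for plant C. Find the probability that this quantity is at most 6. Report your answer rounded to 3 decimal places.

Conditional on each plant, P(X ≤ 6): A: 0.986611; B: 0.999475; C: 0.762183.
By total probability, P(X ≤ 6) = 0.45·0.986611 + 0.22·0.999475 + 0.33·0.762183 = 0.91538.

0.915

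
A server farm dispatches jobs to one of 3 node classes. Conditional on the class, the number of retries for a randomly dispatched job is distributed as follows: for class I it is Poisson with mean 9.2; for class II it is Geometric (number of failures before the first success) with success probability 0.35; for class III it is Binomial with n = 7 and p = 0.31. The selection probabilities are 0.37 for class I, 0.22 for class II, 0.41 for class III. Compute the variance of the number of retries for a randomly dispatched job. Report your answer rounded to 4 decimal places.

17.0801

Per component, I: μ=9.2, E[X²]=93.84; II: μ=1.85714, E[X²]=8.7551; III: μ=2.17, E[X²]=6.2062.
E[X] = 0.37·9.2 + 0.22·1.85714 + 0.41·2.17 = 4.70227.
E[X²] = 0.37·93.84 + 0.22·8.7551 + 0.41·6.2062 = 39.1915.
Var(X) = E[X²] − (E[X])² = 39.1915 − 22.1114 = 17.0801.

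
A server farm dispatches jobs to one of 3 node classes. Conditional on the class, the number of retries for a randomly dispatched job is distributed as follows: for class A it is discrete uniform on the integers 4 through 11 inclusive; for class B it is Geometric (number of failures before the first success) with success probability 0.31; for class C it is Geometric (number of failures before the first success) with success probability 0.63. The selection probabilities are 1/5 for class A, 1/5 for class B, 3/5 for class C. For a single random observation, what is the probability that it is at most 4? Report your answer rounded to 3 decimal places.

0.790

Conditional on each class, P(X ≤ 4): A: 0.125; B: 0.843597; C: 0.993066.
By total probability, P(X ≤ 4) = 0.2·0.125 + 0.2·0.843597 + 0.6·0.993066 = 0.789559.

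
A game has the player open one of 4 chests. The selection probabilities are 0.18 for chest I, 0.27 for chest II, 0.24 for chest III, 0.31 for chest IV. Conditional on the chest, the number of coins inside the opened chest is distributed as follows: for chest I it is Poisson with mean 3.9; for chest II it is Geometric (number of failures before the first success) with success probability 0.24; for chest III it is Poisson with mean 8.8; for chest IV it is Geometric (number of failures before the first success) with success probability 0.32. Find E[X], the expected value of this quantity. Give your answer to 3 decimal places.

Component means — I: 3.9; II: 3.16667; III: 8.8; IV: 2.125.
E[X] = 0.18·3.9 + 0.27·3.16667 + 0.24·8.8 + 0.31·2.125 = 4.32775.

4.328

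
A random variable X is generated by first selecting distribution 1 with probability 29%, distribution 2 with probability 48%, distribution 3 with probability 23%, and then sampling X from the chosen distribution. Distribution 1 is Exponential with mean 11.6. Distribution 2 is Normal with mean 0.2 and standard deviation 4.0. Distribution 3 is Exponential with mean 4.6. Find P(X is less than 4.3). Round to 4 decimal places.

Conditional on each component, P(X < 4.3): 1: 0.309742; 2: 0.847318; 3: 0.607329.
By total probability, P(X < 4.3) = 0.29·0.309742 + 0.48·0.847318 + 0.23·0.607329 = 0.636224.

0.6362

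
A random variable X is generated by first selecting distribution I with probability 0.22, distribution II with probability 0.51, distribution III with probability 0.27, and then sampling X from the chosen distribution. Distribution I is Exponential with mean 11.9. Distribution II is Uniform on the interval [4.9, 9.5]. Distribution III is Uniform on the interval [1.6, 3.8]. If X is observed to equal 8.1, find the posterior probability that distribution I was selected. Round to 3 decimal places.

0.078

Likelihoods f(8.1 | ·): I: 0.0425442; II: 0.217391; III: 0.
Posterior ∝ prior × likelihood. Numerator for I: 0.22·0.0425442 = 0.00935973.
Normalizing constant: 0.22·0.0425442 + 0.51·0.217391 + 0.27·0 = 0.120229.
P(I | observation) = 0.00935973 / 0.120229 = 0.077849.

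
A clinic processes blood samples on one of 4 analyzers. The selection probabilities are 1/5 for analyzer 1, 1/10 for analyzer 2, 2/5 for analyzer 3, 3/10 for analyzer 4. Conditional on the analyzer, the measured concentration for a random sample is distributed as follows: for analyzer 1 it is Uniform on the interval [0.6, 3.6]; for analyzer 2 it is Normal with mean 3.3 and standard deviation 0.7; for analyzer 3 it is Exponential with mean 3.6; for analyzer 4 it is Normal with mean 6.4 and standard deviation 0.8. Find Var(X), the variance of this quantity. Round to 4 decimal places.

Per component, 1: μ=2.1, E[X²]=5.16; 2: μ=3.3, E[X²]=11.38; 3: μ=3.6, E[X²]=25.92; 4: μ=6.4, E[X²]=41.6.
E[X] = 0.2·2.1 + 0.1·3.3 + 0.4·3.6 + 0.3·6.4 = 4.11.
E[X²] = 0.2·5.16 + 0.1·11.38 + 0.4·25.92 + 0.3·41.6 = 25.018.
Var(X) = E[X²] − (E[X])² = 25.018 − 16.8921 = 8.1259.

8.1259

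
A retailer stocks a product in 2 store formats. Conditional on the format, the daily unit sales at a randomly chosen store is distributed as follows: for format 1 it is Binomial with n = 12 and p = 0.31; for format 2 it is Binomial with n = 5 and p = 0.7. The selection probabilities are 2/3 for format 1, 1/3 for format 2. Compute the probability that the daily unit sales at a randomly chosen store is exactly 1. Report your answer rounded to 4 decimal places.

0.0513

Conditional on each format, P(X = 1): 1: 0.0627889; 2: 0.02835.
By total probability, P(X = 1) = 0.666667·0.0627889 + 0.333333·0.02835 = 0.0513093.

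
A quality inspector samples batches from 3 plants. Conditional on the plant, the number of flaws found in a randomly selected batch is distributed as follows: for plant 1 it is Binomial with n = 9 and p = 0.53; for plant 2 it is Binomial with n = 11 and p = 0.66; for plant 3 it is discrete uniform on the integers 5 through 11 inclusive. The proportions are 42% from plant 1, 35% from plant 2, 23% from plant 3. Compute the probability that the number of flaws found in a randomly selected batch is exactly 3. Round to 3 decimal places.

0.060

Conditional on each plant, P(X = 3): 1: 0.134801; 2: 0.00847124; 3: 0.
By total probability, P(X = 3) = 0.42·0.134801 + 0.35·0.00847124 + 0.23·0 = 0.0595815.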